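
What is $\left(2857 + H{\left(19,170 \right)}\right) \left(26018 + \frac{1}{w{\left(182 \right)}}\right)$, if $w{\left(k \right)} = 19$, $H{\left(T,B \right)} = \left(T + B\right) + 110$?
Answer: $\frac{1560146508}{19} \approx 8.2113 \cdot 10^{7}$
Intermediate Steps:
$H{\left(T,B \right)} = 110 + B + T$ ($H{\left(T,B \right)} = \left(B + T\right) + 110 = 110 + B + T$)
$\left(2857 + H{\left(19,170 \right)}\right) \left(26018 + \frac{1}{w{\left(182 \right)}}\right) = \left(2857 + \left(110 + 170 + 19\right)\right) \left(26018 + \frac{1}{19}\right) = \left(2857 + 299\right) \left(26018 + \frac{1}{19}\right) = 3156 \cdot \frac{494343}{19} = \frac{1560146508}{19}$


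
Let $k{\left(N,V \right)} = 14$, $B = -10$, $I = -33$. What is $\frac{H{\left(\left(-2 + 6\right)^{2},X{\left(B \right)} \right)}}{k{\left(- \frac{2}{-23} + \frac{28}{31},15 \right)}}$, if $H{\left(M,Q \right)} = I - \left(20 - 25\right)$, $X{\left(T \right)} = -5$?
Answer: $-2$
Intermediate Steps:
$H{\left(M,Q \right)} = -28$ ($H{\left(M,Q \right)} = -33 - \left(20 - 25\right) = -33 - -5 = -33 + 5 = -28$)
$\frac{H{\left(\left(-2 + 6\right)^{2},X{\left(B \right)} \right)}}{k{\left(- \frac{2}{-23} + \frac{28}{31},15 \right)}} = - \frac{28}{14} = \left(-28\right) \frac{1}{14} = -2$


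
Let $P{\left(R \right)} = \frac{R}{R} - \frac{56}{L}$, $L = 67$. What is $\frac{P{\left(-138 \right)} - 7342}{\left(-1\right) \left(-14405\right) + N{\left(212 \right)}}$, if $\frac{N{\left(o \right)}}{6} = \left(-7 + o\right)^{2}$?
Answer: $- \frac{5527}{200665} \approx -0.027543$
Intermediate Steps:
$P{\left(R \right)} = \frac{11}{67}$ ($P{\left(R \right)} = \frac{R}{R} - \frac{56}{67} = 1 - \frac{56}{67} = \frac{11}{67}$)
$N{\left(o \right)} = 6 \left(-7 + o\right)^{2}$
$\frac{P{\left(-138 \right)} - 7342}{\left(-1\right) \left(-14405\right) + N{\left(212 \right)}} = \frac{\frac{11}{67} - 7342}{\left(-1\right) \left(-14405\right) + 6 \left(-7 + 212\right)^{2}} = - \frac{491903}{67 \left(14405 + 6 \cdot 205^{2}\right)} = - \frac{491903}{67 \left(14405 + 6 \cdot 42025\right)} = - \frac{491903}{67 \left(14405 + 252150\right)} = - \frac{491903}{67 \cdot 266555} = \left(- \frac{491903}{67}\right) \frac{1}{266555} = - \frac{5527}{200665}$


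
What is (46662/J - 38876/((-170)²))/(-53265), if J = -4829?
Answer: 34915091/168944595375 ≈ 0.00020667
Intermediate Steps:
(46662/J - 38876/((-170)²))/(-53265) = (46662/(-4829) - 38876/((-170)²))/(-53265) = (46662*(-1/4829) - 38876/28900)*(-1/53265) = (-4242/439 - 38876*1/28900)*(-1/53265) = (-4242/439 - 9719/7225)*(-1/53265) = -34915091/3171775*(-1/53265) = 34915091/168944595375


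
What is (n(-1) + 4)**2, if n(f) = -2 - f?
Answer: 9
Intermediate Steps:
(n(-1) + 4)**2 = ((-2 - 1*(-1)) + 4)**2 = ((-2 + 1) + 4)**2 = (-1 + 4)**2 = 3**2 = 9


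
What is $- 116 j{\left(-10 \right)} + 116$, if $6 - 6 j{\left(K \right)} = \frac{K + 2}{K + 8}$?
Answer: $\frac{232}{3} \approx 77.333$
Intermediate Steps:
$j{\left(K \right)} = 1 - \frac{2 + K}{6 \left(8 + K\right)}$ ($j{\left(K \right)} = 1 - \frac{\left(K + 2\right) \frac{1}{K + 8}}{6} = 1 - \frac{\left(2 + K\right) \frac{1}{8 + K}}{6} = 1 - \frac{\frac{1}{8 + K} \left(2 + K\right)}{6} = 1 - \frac{2 + K}{6 \left(8 + K\right)}$)
$- 116 j{\left(-10 \right)} + 116 = - 116 \frac{46 + 5 \left(-10\right)}{6 \left(8 - 10\right)} + 116 = - 116 \frac{46 - 50}{6 \left(-2\right)} + 116 = - 116 \cdot \frac{1}{6} \left(- \frac{1}{2}\right) \left(-4\right) + 116 = \left(-116\right) \frac{1}{3} + 116 = - \frac{116}{3} + 116 = \frac{232}{3}$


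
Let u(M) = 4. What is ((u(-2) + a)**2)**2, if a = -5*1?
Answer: 1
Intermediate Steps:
a = -5
((u(-2) + a)**2)**2 = ((4 - 5)**2)**2 = ((-1)**2)**2 = 1**2 = 1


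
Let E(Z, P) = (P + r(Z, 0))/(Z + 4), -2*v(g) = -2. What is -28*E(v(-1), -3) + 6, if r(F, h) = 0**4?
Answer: 114/5 ≈ 22.800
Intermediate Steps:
r(F, h) = 0
v(g) = 1 (v(g) = -1/2*(-2) = 1)
E(Z, P) = P/(4 + Z) (E(Z, P) = (P + 0)/(Z + 4) = P/(4 + Z))
-28*E(v(-1), -3) + 6 = -(-84)/(4 + 1) + 6 = -(-84)/5 + 6 = -28*(-3/5) + 6 = 84/5 + 6 = 114/5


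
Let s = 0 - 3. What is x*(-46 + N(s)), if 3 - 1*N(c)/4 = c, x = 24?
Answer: -528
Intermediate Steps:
s = -3
N(c) = 12 - 4*c
x*(-46 + N(s)) = 24*(-46 + (12 - 4*(-3))) = 24*(-46 + (12 + 12)) = 24*(-46 + 24) = 24*(-22) = -528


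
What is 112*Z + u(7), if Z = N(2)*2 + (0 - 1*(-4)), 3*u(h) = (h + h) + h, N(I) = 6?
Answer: 1799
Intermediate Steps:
u(h) = h (u(h) = ((h + h) + h)/3 = (2*h + h)/3 = (3*h)/3 = h)
Z = 16 (Z = 6*2 + (0 - 1*(-4)) = 12 + (0 + 4) = 12 + 4 = 16)
112*Z + u(7) = 112*16 + 7 = 1792 + 7 = 1799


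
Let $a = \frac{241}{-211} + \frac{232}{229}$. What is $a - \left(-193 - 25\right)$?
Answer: $\frac{10527305}{48319} \approx 217.87$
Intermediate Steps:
$a = - \frac{6237}{48319}$ ($a = 241 \left(- \frac{1}{211}\right) + 232 \cdot \frac{1}{229} = - \frac{241}{211} + \frac{232}{229} = - \frac{6237}{48319} \approx -0.12908$)
$a - \left(-193 - 25\right) = - \frac{6237}{48319} - \left(-193 - 25\right) = - \frac{6237}{48319} - -218 = - \frac{6237}{48319} + 218 = \frac{10527305}{48319}$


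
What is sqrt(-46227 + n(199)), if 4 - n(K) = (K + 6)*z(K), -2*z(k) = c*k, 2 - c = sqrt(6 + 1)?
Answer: sqrt(-21712 - 81590*sqrt(7))/2 ≈ 243.71*I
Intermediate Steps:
c = 2 - sqrt(7) (c = 2 - sqrt(6 + 1) = 2 - sqrt(7) ≈ -0.64575)
z(k) = -k*(2 - sqrt(7))/2 (z(k) = -(2 - sqrt(7))*k/2 = -k*(2 - sqrt(7))/2)
n(K) = 4 - K*(-2 + sqrt(7))*(6 + K)/2 (n(K) = 4 - (K + 6)*K*(-2 + sqrt(7))/2 = 4 - (6 + K)*K*(-2 + sqrt(7))/2 = 4 - K*(-2 + sqrt(7))*(6 + K)/2)
sqrt(-46227 + n(199)) = sqrt(-46227 + (4 + (1/2)*199**2*(2 - sqrt(7)) + 3*199*(2 - sqrt(7)))) = sqrt(-46227 + (4 + (1/2)*39601*(2 - sqrt(7)) + (1194 - 597*sqrt(7)))) = sqrt(-46227 + (4 + (39601 - 39601*sqrt(7)/2) + (1194 - 597*sqrt(7)))) = sqrt(-46227 + (40799 - 40795*sqrt(7)/2)) = sqrt(-5428 - 40795*sqrt(7)/2)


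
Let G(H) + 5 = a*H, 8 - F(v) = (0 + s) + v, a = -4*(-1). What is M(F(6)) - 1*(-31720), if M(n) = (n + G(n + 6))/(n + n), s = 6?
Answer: 253761/8 ≈ 31720.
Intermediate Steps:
a = 4
F(v) = 2 - v (F(v) = 8 - ((0 + 6) + v) = 8 - (6 + v) = 8 + (-6 - v) = 2 - v)
G(H) = -5 + 4*H
M(n) = (19 + 5*n)/(2*n) (M(n) = (n + (-5 + 4*(n + 6)))/(n + n) = (n + (-5 + 4*(6 + n)))/((2*n)) = (n + (-5 + (24 + 4*n)))*(1/(2*n)) = (n + (19 + 4*n))*(1/(2*n)) = (19 + 5*n)*(1/(2*n)) = (19 + 5*n)/(2*n))
M(F(6)) - 1*(-31720) = (19 + 5*(2 - 1*6))/(2*(2 - 1*6)) - 1*(-31720) = (19 + 5*(2 - 6))/(2*(2 - 6)) + 31720 = (1/2)*(19 + 5*(-4))/(-4) + 31720 = (1/2)*(-1/4)*(19 - 20) + 31720 = (1/2)*(-1/4)*(-1) + 31720 = 1/8 + 31720 = 253761/8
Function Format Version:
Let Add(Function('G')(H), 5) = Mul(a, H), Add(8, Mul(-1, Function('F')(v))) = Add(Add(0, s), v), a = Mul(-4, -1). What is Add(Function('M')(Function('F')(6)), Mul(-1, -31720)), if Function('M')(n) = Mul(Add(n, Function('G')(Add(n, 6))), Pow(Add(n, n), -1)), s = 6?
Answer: Rational(253761, 8) ≈ 31720.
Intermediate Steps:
a = 4
Function('F')(v) = Add(2, Mul(-1, v)) (Function('F')(v) = Add(8, Mul(-1, Add(Add(0, 6), v))) = Add(8, Mul(-1, Add(6, v))) = Add(8, Add(-6, Mul(-1, v))) = Add(2, Mul(-1, v)))
Function('G')(H) = Add(-5, Mul(4, H))
Function('M')(n) = Mul(Rational(1, 2), Pow(n, -1), Add(19, Mul(5, n))) (Function('M')(n) = Mul(Add(n, Add(-5, Mul(4, Add(n, 6)))), Pow(Add(n, n), -1)) = Mul(Add(n, Add(-5, Mul(4, Add(6, n)))), Pow(Mul(2, n), -1)) = Mul(Add(n, Add(-5, Add(24, Mul(4, n)))), Mul(Rational(1, 2), Pow(n, -1))) = Mul(Add(n, Add(19, Mul(4, n))), Mul(Rational(1, 2), Pow(n, -1))) = Mul(Add(19, Mul(5, n)), Mul(Rational(1, 2), Pow(n, -1))) = Mul(Rational(1, 2), Pow(n, -1), Add(19, Mul(5, n))))
Add(Function('M')(Function('F')(6)), Mul(-1, -31720)) = Add(Mul(Rational(1, 2), Pow(Add(2, Mul(-1, 6)), -1), Add(19, Mul(5, Add(2, Mul(-1, 6))))), Mul(-1, -31720)) = Add(Mul(Rational(1, 2), Pow(Add(2, -6), -1), Add(19, Mul(5, Add(2, -6)))), 31720) = Add(Mul(Rational(1, 2), Pow(-4, -1), Add(19, Mul(5, -4))), 31720) = Add(Mul(Rational(1, 2), Rational(-1, 4), Add(19, -20)), 31720) = Add(Mul(Rational(1, 2), Rational(-1, 4), -1), 31720) = Add(Rational(1, 8), 31720) = Rational(253761, 8)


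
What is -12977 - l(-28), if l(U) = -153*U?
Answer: -17261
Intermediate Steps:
l(U) = -153*U
-12977 - l(-28) = -12977 - (-153)*(-28) = -12977 - 1*4284 = -12977 - 4284 = -17261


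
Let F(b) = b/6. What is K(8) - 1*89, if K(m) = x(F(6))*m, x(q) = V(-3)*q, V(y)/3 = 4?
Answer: 7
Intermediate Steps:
V(y) = 12 (V(y) = 3*4 = 12)
F(b) = b/6 (F(b) = b*(⅙) = b/6)
x(q) = 12*q
K(m) = 12*m (K(m) = (12*((⅙)*6))*m = (12*1)*m = 12*m)
K(8) - 1*89 = 12*8 - 1*89 = 96 - 89 = 7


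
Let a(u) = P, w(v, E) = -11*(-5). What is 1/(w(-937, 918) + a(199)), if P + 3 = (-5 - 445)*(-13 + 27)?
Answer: -1/6248 ≈ -0.00016005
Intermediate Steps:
w(v, E) = 55
P = -6303 (P = -3 + (-5 - 445)*(-13 + 27) = -3 - 450*14 = -3 - 6300 = -6303)
a(u) = -6303
1/(w(-937, 918) + a(199)) = 1/(55 - 6303) = 1/(-6248) = -1/6248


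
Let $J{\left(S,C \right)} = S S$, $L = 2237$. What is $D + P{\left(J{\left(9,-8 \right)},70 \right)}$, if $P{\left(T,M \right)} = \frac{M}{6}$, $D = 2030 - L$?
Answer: $- \frac{586}{3} \approx -195.33$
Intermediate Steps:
$J{\left(S,C \right)} = S^{2}$
$D = -207$ ($D = 2030 - 2237 = -207$)
$P{\left(T,M \right)} = \frac{M}{6}$ ($P{\left(T,M \right)} = M \frac{1}{6} = \frac{M}{6}$)
$D + P{\left(J{\left(9,-8 \right)},70 \right)} = -207 + \frac{1}{6} \cdot 70 = -207 + \frac{35}{3} = - \frac{586}{3}$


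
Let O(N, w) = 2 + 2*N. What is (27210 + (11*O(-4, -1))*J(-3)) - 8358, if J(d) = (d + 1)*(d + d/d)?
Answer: 18588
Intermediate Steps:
J(d) = (1 + d)² (J(d) = (1 + d)*(d + 1) = (1 + d)*(1 + d) = (1 + d)²)
(27210 + (11*O(-4, -1))*J(-3)) - 8358 = (27210 + (11*(2 + 2*(-4)))*(1 + (-3)² + 2*(-3))) - 8358 = (27210 + (11*(2 - 8))*(1 + 9 - 6)) - 8358 = (27210 + (11*(-6))*4) - 8358 = (27210 - 66*4) - 8358 = (27210 - 264) - 8358 = 26946 - 8358 = 18588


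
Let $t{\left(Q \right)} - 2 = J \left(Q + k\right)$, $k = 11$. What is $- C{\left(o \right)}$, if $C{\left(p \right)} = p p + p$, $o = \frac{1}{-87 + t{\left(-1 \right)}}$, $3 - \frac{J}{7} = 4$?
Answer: $\frac{154}{24025} \approx 0.00641$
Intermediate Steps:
$J = -7$ ($J = 21 - 28 = -7$)
$t{\left(Q \right)} = -75 - 7 Q$ ($t{\left(Q \right)} = 2 - 7 \left(Q + 11\right) = 2 - 7 \left(11 + Q\right) = 2 - \left(77 + 7 Q\right) = -75 - 7 Q$)
$o = - \frac{1}{155}$ ($o = \frac{1}{-87 - 68} = \frac{1}{-155} = - \frac{1}{155} \approx -0.0064516$)
$C{\left(p \right)} = p + p^{2}$ ($C{\left(p \right)} = p^{2} + p = p + p^{2}$)
$- C{\left(o \right)} = - \frac{\left(-1\right) \left(1 - \frac{1}{155}\right)}{155} = - \frac{\left(-1\right) 154}{155 \cdot 155} = \left(-1\right) \left(- \frac{154}{24025}\right) = \frac{154}{24025}$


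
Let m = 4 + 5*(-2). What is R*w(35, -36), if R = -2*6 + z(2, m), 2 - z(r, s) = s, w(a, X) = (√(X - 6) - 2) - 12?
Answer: 56 - 4*I*√42 ≈ 56.0 - 25.923*I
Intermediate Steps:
m = -6 (m = 4 - 10 = -6)
w(a, X) = -14 + √(-6 + X) (w(a, X) = (√(-6 + X) - 2) - 12 = (-2 + √(-6 + X)) - 12 = -14 + √(-6 + X))
z(r, s) = 2 - s
R = -4 (R = -2*6 + (2 - 1*(-6)) = -12 + (2 + 6) = -12 + 8 = -4)
R*w(35, -36) = -4*(-14 + √(-6 - 36)) = -4*(-14 + √(-42)) = -4*(-14 + I*√42) = 56 - 4*I*√42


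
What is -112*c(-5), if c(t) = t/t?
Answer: -112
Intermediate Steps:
c(t) = 1
-112*c(-5) = -112*1 = -112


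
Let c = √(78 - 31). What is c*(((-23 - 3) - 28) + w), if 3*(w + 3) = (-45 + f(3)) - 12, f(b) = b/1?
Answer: -75*√47 ≈ -514.17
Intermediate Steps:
f(b) = b (f(b) = b*1 = b)
c = √47 ≈ 6.8557
w = -21 (w = -3 + ((-45 + 3) - 12)/3 = -3 + (-42 - 12)/3 = -3 + (⅓)*(-54) = -3 - 18 = -21)
c*(((-23 - 3) - 28) + w) = √47*(((-23 - 3) - 28) - 21) = √47*((-26 - 28) - 21) = √47*(-54 - 21) = √47*(-75) = -75*√47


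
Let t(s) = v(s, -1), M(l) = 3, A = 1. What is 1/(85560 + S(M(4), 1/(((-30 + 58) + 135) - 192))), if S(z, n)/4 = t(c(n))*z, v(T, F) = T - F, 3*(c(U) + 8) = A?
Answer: 1/85480 ≈ 1.1699e-5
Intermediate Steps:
c(U) = -23/3 (c(U) = -8 + (1/3)*1 = -8 + 1/3 = -23/3)
t(s) = 1 + s (t(s) = s - 1*(-1) = s + 1 = 1 + s)
S(z, n) = -80*z/3 (S(z, n) = 4*((1 - 23/3)*z) = 4*(-20*z/3) = -80*z/3)
1/(85560 + S(M(4), 1/(((-30 + 58) + 135) - 192))) = 1/(85560 - 80/3*3) = 1/(85560 - 80) = 1/85480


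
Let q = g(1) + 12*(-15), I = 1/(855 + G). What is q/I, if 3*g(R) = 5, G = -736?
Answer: -63665/3 ≈ -21222.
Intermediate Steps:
g(R) = 5/3 (g(R) = (1/3)*5 = 5/3)
I = 1/119 (I = 1/(855 - 736) = 1/119 ≈ 0.0084034)
q = -535/3 (q = 5/3 + 12*(-15) = 5/3 - 180 = -535/3 ≈ -178.33)
q/I = -535/(3*1/119) = -535/3*119 = -63665/3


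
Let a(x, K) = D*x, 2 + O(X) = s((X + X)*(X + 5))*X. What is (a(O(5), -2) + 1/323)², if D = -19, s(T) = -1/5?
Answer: 339001744/104329 ≈ 3249.4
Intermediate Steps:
s(T) = -⅕ (s(T) = -1*⅕ = -⅕)
O(X) = -2 - X/5
a(x, K) = -19*x
(a(O(5), -2) + 1/323)² = (-19*(-2 - ⅕*5) + 1/323)² = (-19*(-2 - 1) + 1/323)² = (-19*(-3) + 1/323)² = (57 + 1/323)² = (18412/323)² = 339001744/104329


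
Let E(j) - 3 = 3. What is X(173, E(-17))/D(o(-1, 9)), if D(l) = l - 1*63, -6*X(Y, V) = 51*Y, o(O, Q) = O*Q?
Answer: 2941/144 ≈ 20.424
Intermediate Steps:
E(j) = 6 (E(j) = 3 + 3 = 6)
X(Y, V) = -17*Y/2
D(l) = -63 + l (D(l) = l - 63 = -63 + l)
X(173, E(-17))/D(o(-1, 9)) = (-17/2*173)/(-63 - 1*9) = -2941/(2*(-63 - 9)) = -2941/2/(-72) = -2941/2*(-1/72) = 2941/144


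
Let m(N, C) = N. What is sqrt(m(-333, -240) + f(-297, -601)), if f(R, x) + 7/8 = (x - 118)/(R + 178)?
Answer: I*sqrt(74279086)/476 ≈ 18.106*I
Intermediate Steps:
f(R, x) = -7/8 + (-118 + x)/(178 + R) (f(R, x) = -7/8 + (x - 118)/(R + 178) = -7/8 + (-118 + x)/(178 + R))
sqrt(m(-333, -240) + f(-297, -601)) = sqrt(-333 + (-2190 - 7*(-297) + 8*(-601))/(8*(178 - 297))) = sqrt(-333 + (1/8)*(-2190 + 2079 - 4808)/(-119)) = sqrt(-333 + (1/8)*(-1/119)*(-4919)) = sqrt(-333 + 4919/952) = sqrt(-312097/952) = I*sqrt(74279086)/476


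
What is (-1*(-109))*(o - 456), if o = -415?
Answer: -94939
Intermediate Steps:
(-1*(-109))*(o - 456) = (-1*(-109))*(-415 - 456) = 109*(-871) = -94939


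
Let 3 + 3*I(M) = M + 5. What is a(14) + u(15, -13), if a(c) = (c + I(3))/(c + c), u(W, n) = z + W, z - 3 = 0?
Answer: 1559/84 ≈ 18.560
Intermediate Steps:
z = 3 (z = 3 + 0 = 3)
u(W, n) = 3 + W
I(M) = ⅔ + M/3 (I(M) = -1 + (M + 5)/3 = -1 + (5 + M)/3 = -1 + (5/3 + M/3) = ⅔ + M/3)
a(c) = (5/3 + c)/(2*c) (a(c) = (c + (⅔ + (⅓)*3))/(c + c) = (c + (⅔ + 1))/((2*c)) = (c + 5/3)*(1/(2*c)) = (5/3 + c)*(1/(2*c)) = (5/3 + c)/(2*c))
a(14) + u(15, -13) = (⅙)*(5 + 3*14)/14 + (3 + 15) = (⅙)*(1/14)*(5 + 42) + 18 = (⅙)*(1/14)*47 + 18 = 47/84 + 18 = 1559/84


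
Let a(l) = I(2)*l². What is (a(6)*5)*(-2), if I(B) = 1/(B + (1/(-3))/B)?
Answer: -2160/11 ≈ -196.36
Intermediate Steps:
I(B) = 1/(B - 1/(3*B)) (I(B) = 1/(B + (1*(-⅓))/B) = 1/(B - 1/(3*B)))
a(l) = 6*l²/11 (a(l) = (3*2/(-1 + 3*2²))*l² = (3*2/(-1 + 3*4))*l² = (3*2/(-1 + 12))*l² = (3*2/11)*l² = (3*2*(1/11))*l² = 6*l²/11)
(a(6)*5)*(-2) = (((6/11)*6²)*5)*(-2) = (((6/11)*36)*5)*(-2) = ((216/11)*5)*(-2) = (1080/11)*(-2) = -2160/11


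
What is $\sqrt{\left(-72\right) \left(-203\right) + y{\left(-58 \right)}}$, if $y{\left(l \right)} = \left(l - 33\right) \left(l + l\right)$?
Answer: $2 \sqrt{6293} \approx 158.66$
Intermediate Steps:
$y{\left(l \right)} = 2 l \left(-33 + l\right)$ ($y{\left(l \right)} = \left(-33 + l\right) 2 l = 2 l \left(-33 + l\right)$)
$\sqrt{\left(-72\right) \left(-203\right) + y{\left(-58 \right)}} = \sqrt{\left(-72\right) \left(-203\right) + 2 \left(-58\right) \left(-33 - 58\right)} = \sqrt{14616 + 2 \left(-58\right) \left(-91\right)} = \sqrt{14616 + 10556} = \sqrt{25172} = 2 \sqrt{6293}$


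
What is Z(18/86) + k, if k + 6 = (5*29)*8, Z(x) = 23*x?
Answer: 49829/43 ≈ 1158.8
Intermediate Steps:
k = 1154 (k = -6 + (5*29)*8 = -6 + 145*8 = -6 + 1160 = 1154)
Z(18/86) + k = 23*(18/86) + 1154 = 23*(18*(1/86)) + 1154 = 23*(9/43) + 1154 = 207/43 + 1154 = 49829/43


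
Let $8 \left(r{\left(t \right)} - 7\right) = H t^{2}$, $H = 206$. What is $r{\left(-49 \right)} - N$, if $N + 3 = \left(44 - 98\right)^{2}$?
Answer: $\frac{235679}{4} \approx 58920.0$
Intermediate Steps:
$N = 2913$ ($N = -3 + \left(44 - 98\right)^{2} = -3 + \left(-54\right)^{2} = -3 + 2916 = 2913$)
$r{\left(t \right)} = 7 + \frac{103 t^{2}}{4}$ ($r{\left(t \right)} = 7 + \frac{206 t^{2}}{8} = 7 + \frac{103 t^{2}}{4}$)
$r{\left(-49 \right)} - N = \left(7 + \frac{103 \left(-49\right)^{2}}{4}\right) - 2913 = \left(7 + \frac{103}{4} \cdot 2401\right) - 2913 = \left(7 + \frac{247303}{4}\right) - 2913 = \frac{247331}{4} - 2913 = \frac{235679}{4}$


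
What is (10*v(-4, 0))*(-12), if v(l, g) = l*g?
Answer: 0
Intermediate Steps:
v(l, g) = g*l
(10*v(-4, 0))*(-12) = (10*(0*(-4)))*(-12) = (10*0)*(-12) = 0*(-12) = 0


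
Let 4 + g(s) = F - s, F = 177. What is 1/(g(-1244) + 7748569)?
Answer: 1/7749986 ≈ 1.2903e-7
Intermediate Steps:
g(s) = 173 - s (g(s) = -4 + (177 - s) = 173 - s)
1/(g(-1244) + 7748569) = 1/((173 - 1*(-1244)) + 7748569) = 1/((173 + 1244) + 7748569) = 1/(1417 + 7748569) = 1/7749986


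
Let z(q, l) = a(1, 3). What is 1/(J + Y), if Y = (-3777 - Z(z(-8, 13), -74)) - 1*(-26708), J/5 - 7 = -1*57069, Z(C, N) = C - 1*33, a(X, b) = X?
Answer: -1/262347 ≈ -3.8117e-6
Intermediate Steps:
z(q, l) = 1
Z(C, N) = -33 + C (Z(C, N) = C - 33 = -33 + C)
J = -285310 (J = 35 + 5*(-1*57069) = 35 + 5*(-57069) = 35 - 285345 = -285310)
Y = 22963 (Y = (-3777 - (-33 + 1)) - 1*(-26708) = (-3777 - 1*(-32)) + 26708 = (-3777 + 32) + 26708 = -3745 + 26708 = 22963)
1/(J + Y) = 1/(-285310 + 22963) = 1/(-262347) = -1/262347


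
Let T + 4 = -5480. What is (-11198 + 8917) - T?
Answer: 3203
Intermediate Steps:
T = -5484 (T = -4 - 5480 = -5484)
(-11198 + 8917) - T = (-11198 + 8917) - 1*(-5484) = -2281 + 5484 = 3203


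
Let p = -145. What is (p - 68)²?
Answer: 45369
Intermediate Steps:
(p - 68)² = (-145 - 68)² = (-213)² = 45369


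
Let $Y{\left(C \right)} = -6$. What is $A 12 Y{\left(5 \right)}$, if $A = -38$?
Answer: $2736$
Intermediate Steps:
$A 12 Y{\left(5 \right)} = \left(-38\right) 12 \left(-6\right) = \left(-456\right) \left(-6\right) = 2736$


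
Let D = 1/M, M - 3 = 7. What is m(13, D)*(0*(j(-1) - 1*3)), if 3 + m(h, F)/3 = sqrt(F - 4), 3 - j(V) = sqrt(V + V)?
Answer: 0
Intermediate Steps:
M = 10 (M = 3 + 7 = 10)
j(V) = 3 - sqrt(2)*sqrt(V) (j(V) = 3 - sqrt(V + V) = 3 - sqrt(2*V) = 3 - sqrt(2)*sqrt(V))
D = 1/10 ≈ 0.10000
m(h, F) = -9 + 3*sqrt(-4 + F) (m(h, F) = -9 + 3*sqrt(F - 4) = -9 + 3*sqrt(-4 + F))
m(13, D)*(0*(j(-1) - 1*3)) = (-9 + 3*sqrt(-4 + 1/10))*(0*((3 - sqrt(2)*sqrt(-1)) - 1*3)) = (-9 + 3*sqrt(-39/10))*(0*((3 - sqrt(2)*I) - 3)) = (-9 + 3*(I*sqrt(390)/10))*(0*((3 - I*sqrt(2)) - 3)) = (-9 + 3*I*sqrt(390)/10)*(0*(-I*sqrt(2))) = (-9 + 3*I*sqrt(390)/10)*0 = 0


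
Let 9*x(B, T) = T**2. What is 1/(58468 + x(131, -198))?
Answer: 1/62824 ≈ 1.5917e-5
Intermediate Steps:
x(B, T) = T**2/9
1/(58468 + x(131, -198)) = 1/(58468 + (1/9)*(-198)**2) = 1/(58468 + (1/9)*39204) = 1/(58468 + 4356) = 1/62824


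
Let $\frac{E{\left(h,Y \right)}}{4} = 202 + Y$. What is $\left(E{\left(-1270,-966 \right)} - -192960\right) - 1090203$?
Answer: $-900299$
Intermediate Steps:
$E{\left(h,Y \right)} = 808 + 4 Y$ ($E{\left(h,Y \right)} = 4 \left(202 + Y\right) = 808 + 4 Y$)
$\left(E{\left(-1270,-966 \right)} - -192960\right) - 1090203 = \left(\left(808 + 4 \left(-966\right)\right) - -192960\right) - 1090203 = \left(\left(808 - 3864\right) + 192960\right) - 1090203 = \left(-3056 + 192960\right) - 1090203 = 189904 - 1090203 = -900299$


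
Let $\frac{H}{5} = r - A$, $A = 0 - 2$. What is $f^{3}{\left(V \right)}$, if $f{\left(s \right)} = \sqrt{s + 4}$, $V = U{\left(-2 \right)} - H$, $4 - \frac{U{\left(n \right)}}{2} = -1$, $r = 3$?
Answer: $- 11 i \sqrt{11} \approx - 36.483 i$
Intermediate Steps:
$A = -2$ ($A = 0 - 2 = -2$)
$U{\left(n \right)} = 10$ ($U{\left(n \right)} = 8 - -2 = 8 + 2 = 10$)
$H = 25$ ($H = 5 \left(3 - -2\right) = 5 \left(3 + 2\right) = 5 \cdot 5 = 25$)
$V = -15$ ($V = 10 - 25 = -15$)
$f{\left(s \right)} = \sqrt{4 + s}$
$f^{3}{\left(V \right)} = \left(\sqrt{4 - 15}\right)^{3} = \left(\sqrt{-11}\right)^{3} = \left(i \sqrt{11}\right)^{3} = - 11 i \sqrt{11}$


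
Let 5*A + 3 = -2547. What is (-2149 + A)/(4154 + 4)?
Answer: -2659/4158 ≈ -0.63949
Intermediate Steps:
A = -510 (A = -⅗ + (⅕)*(-2547) = -⅗ - 2547/5 = -510)
(-2149 + A)/(4154 + 4) = (-2149 - 510)/(4154 + 4) = -2659/4158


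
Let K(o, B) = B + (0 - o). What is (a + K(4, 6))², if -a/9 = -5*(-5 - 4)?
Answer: 162409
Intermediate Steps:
a = -405 (a = -(-45)*(-5 - 4) = -(-45)*(-9) = -9*45 = -405)
K(o, B) = B - o
(a + K(4, 6))² = (-405 + (6 - 1*4))² = (-405 + (6 - 4))² = (-405 + 2)² = (-403)² = 162409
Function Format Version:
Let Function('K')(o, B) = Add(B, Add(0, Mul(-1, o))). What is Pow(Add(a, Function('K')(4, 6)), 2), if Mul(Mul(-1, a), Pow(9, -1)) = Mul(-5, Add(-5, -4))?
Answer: 162409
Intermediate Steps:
a = -405 (a = Mul(-9, Mul(-5, Add(-5, -4))) = Mul(-9, Mul(-5, -9)) = Mul(-9, 45) = -405)
Function('K')(o, B) = Add(B, Mul(-1, o))
Pow(Add(a, Function('K')(4, 6)), 2) = Pow(Add(-405, Add(6, Mul(-1, 4))), 2) = Pow(Add(-405, Add(6, -4)), 2) = Pow(Add(-405, 2), 2) = Pow(-403, 2) = 162409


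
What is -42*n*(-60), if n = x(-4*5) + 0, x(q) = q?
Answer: -50400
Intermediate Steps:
n = -20 (n = -4*5 + 0 = -20 + 0 = -20)
-42*n*(-60) = -42*(-20)*(-60) = 840*(-60) = -50400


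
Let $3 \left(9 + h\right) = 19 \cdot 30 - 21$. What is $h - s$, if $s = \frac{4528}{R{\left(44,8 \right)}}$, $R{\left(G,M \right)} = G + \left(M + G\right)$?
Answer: $\frac{761}{6} \approx 126.83$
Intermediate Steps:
$R{\left(G,M \right)} = M + 2 G$ ($R{\left(G,M \right)} = G + \left(G + M\right) = M + 2 G$)
$h = 174$ ($h = -9 + \frac{19 \cdot 30 - 21}{3} = -9 + \frac{570 - 21}{3} = -9 + \frac{1}{3} \cdot 549 = -9 + 183 = 174$)
$s = \frac{283}{6}$ ($s = \frac{4528}{8 + 2 \cdot 44} = \frac{4528}{8 + 88} = \frac{4528}{96} = 4528 \cdot \frac{1}{96} = \frac{283}{6} \approx 47.167$)
$h - s = 174 - \frac{283}{6} = \frac{761}{6}$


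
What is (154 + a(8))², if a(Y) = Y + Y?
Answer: 28900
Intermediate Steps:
a(Y) = 2*Y
(154 + a(8))² = (154 + 2*8)² = (154 + 16)² = 170² = 28900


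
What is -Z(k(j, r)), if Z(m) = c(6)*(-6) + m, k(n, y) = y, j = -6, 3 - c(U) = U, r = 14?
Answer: -32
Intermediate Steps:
c(U) = 3 - U
Z(m) = 18 + m (Z(m) = (3 - 1*6)*(-6) + m = (3 - 6)*(-6) + m = -3*(-6) + m = 18 + m)
-Z(k(j, r)) = -(18 + 14) = -1*32 = -32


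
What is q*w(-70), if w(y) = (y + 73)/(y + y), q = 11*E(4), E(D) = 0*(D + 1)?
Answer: 0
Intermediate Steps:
E(D) = 0 (E(D) = 0*(1 + D) = 0)
q = 0 (q = 11*0 = 0)
w(y) = (73 + y)/(2*y) (w(y) = (73 + y)/((2*y)) = (73 + y)*(1/(2*y)) = (73 + y)/(2*y))
q*w(-70) = 0*((1/2)*(73 - 70)/(-70)) = 0*((1/2)*(-1/70)*3) = 0*(-3/140) = 0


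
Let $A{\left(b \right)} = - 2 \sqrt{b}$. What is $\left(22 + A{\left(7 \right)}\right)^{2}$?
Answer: $512 - 88 \sqrt{7} \approx 279.17$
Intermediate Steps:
$\left(22 + A{\left(7 \right)}\right)^{2} = \left(22 - 2 \sqrt{7}\right)^{2}$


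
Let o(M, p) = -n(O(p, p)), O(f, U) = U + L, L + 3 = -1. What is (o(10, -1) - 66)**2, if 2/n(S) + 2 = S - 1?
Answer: 69169/16 ≈ 4323.1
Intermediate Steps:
L = -4 (L = -3 - 1 = -4)
O(f, U) = -4 + U (O(f, U) = U - 4 = -4 + U)
n(S) = 2/(-3 + S) (n(S) = 2/(-2 + (S - 1)) = 2/(-2 + (-1 + S)) = 2/(-3 + S))
o(M, p) = -2/(-7 + p) (o(M, p) = -2/(-3 + (-4 + p)) = -2/(-7 + p))
(o(10, -1) - 66)**2 = (-2/(-7 - 1) - 66)**2 = (-2/(-8) - 66)**2 = (-2*(-1/8) - 66)**2 = (1/4 - 66)**2 = (-263/4)**2 = 69169/16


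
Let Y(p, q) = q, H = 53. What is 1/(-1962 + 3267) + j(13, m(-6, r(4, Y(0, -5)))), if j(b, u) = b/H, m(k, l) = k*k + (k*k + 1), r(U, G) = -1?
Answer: 17018/69165 ≈ 0.24605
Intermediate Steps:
m(k, l) = 1 + 2*k² (m(k, l) = k² + (k² + 1) = k² + (1 + k²) = 1 + 2*k²)
j(b, u) = b/53
1/(-1962 + 3267) + j(13, m(-6, r(4, Y(0, -5)))) = 1/(-1962 + 3267) + (1/53)*13 = 1/1305 + 13/53 = 17018/69165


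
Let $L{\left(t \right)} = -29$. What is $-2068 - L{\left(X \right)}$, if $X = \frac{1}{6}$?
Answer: $-2039$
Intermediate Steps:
$X = \frac{1}{6} \approx 0.16667$
$-2068 - L{\left(X \right)} = -2068 - -29 = -2068 + 29 = -2039$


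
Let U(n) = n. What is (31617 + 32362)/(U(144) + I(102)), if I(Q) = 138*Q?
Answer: 63979/14220 ≈ 4.4992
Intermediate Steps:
(31617 + 32362)/(U(144) + I(102)) = (31617 + 32362)/(144 + 138*102) = 63979/(144 + 14076) = 63979/14220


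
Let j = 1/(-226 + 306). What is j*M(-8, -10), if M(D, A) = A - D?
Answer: -1/40 ≈ -0.025000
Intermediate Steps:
j = 1/80 ≈ 0.012500
j*M(-8, -10) = (-10 - 1*(-8))/80 = (-10 + 8)/80 = (1/80)*(-2) = -1/40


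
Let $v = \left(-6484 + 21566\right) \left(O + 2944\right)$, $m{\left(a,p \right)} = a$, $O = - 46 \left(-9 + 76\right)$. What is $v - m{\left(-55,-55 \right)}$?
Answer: $-2081261$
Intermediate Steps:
$O = -3082$ ($O = \left(-46\right) 67 = -3082$)
$v = -2081316$ ($v = \left(-6484 + 21566\right) \left(-3082 + 2944\right) = 15082 \left(-138\right) = -2081316$)
$v - m{\left(-55,-55 \right)} = -2081316 - -55 = -2081316 + 55 = -2081261$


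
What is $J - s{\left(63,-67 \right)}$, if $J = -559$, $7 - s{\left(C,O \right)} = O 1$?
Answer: $-633$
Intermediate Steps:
$s{\left(C,O \right)} = 7 - O$ ($s{\left(C,O \right)} = 7 - O 1 = 7 - O$)
$J - s{\left(63,-67 \right)} = -559 - \left(7 - -67\right) = -559 - \left(7 + 67\right) = -559 - 74 = -633$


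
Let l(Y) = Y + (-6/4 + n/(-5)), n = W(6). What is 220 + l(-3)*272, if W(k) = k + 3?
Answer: -7468/5 ≈ -1493.6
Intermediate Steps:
W(k) = 3 + k
n = 9 (n = 3 + 6 = 9)
l(Y) = -33/10 + Y (l(Y) = Y + (-6/4 + 9/(-5)) = Y + (-6*¼ + 9*(-⅕)) = Y + (-3/2 - 9/5) = Y - 33/10 = -33/10 + Y)
220 + l(-3)*272 = 220 + (-33/10 - 3)*272 = 220 - 63/10*272 = 220 - 8568/5 = -7468/5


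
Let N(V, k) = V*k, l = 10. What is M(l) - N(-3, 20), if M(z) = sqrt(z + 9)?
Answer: 60 + sqrt(19) ≈ 64.359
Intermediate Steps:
M(z) = sqrt(9 + z)
M(l) - N(-3, 20) = sqrt(9 + 10) - (-3)*20 = sqrt(19) - 1*(-60) = sqrt(19) + 60 = 60 + sqrt(19)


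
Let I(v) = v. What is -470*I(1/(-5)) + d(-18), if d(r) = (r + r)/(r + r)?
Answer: 95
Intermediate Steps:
d(r) = 1 (d(r) = (2*r)/((2*r)) = (2*r)*(1/(2*r)) = 1)
-470*I(1/(-5)) + d(-18) = -470/(-5) + 1 = -470*(-⅕) + 1 = 94 + 1 = 95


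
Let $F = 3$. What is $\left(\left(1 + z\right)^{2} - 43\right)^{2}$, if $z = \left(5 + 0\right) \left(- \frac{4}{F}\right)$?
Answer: $\frac{9604}{81} \approx 118.57$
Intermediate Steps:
$z = - \frac{20}{3}$ ($z = \left(5 + 0\right) \left(- \frac{4}{3}\right) = 5 \left(\left(-4\right) \frac{1}{3}\right) = 5 \left(- \frac{4}{3}\right) = - \frac{20}{3} \approx -6.6667$)
$\left(\left(1 + z\right)^{2} - 43\right)^{2} = \left(\left(1 - \frac{20}{3}\right)^{2} - 43\right)^{2} = \left(\left(- \frac{17}{3}\right)^{2} - 43\right)^{2} = \left(\frac{289}{9} - 43\right)^{2} = \left(- \frac{98}{9}\right)^{2} = \frac{9604}{81}$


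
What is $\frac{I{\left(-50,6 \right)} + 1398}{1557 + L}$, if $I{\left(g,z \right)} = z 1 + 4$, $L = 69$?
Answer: $\frac{704}{813} \approx 0.86593$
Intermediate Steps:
$I{\left(g,z \right)} = 4 + z$ ($I{\left(g,z \right)} = z + 4 = 4 + z$)
$\frac{I{\left(-50,6 \right)} + 1398}{1557 + L} = \frac{\left(4 + 6\right) + 1398}{1557 + 69} = \frac{10 + 1398}{1626} = 1408 \cdot \frac{1}{1626} = \frac{704}{813}$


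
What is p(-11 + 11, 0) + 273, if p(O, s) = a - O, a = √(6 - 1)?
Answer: 273 + √5 ≈ 275.24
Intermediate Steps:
a = √5 ≈ 2.2361
p(O, s) = √5 - O
p(-11 + 11, 0) + 273 = (√5 - (-11 + 11)) + 273 = (√5 - 1*0) + 273 = (√5 + 0) + 273 = √5 + 273 = 273 + √5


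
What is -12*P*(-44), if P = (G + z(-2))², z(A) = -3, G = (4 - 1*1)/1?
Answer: 0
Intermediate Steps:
G = 3 (G = (4 - 1)*1 = 3*1 = 3)
P = 0 (P = (3 - 3)² = 0² = 0)
-12*P*(-44) = -12*0*(-44) = 0*(-44) = 0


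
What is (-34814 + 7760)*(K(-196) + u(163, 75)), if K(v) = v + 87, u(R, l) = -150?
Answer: 7006986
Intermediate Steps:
K(v) = 87 + v
(-34814 + 7760)*(K(-196) + u(163, 75)) = (-34814 + 7760)*((87 - 196) - 150) = -27054*(-109 - 150) = -27054*(-259) = 7006986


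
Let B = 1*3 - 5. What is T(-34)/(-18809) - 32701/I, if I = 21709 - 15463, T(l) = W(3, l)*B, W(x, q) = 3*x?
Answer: -614960681/117481014 ≈ -5.2346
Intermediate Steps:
B = -2 (B = 3 - 5 = -2)
T(l) = -18 (T(l) = (3*3)*(-2) = 9*(-2) = -18)
I = 6246
T(-34)/(-18809) - 32701/I = -18/(-18809) - 32701/6246 = -18*(-1/18809) - 32701*1/6246 = 18/18809 - 32701/6246 = -614960681/117481014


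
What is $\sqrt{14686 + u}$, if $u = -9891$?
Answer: $\sqrt{4795} \approx 69.246$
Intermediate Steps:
$\sqrt{14686 + u} = \sqrt{14686 - 9891} = \sqrt{4795}$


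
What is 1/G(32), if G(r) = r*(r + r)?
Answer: 1/2048 ≈ 0.00048828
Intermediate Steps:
G(r) = 2*r² (G(r) = r*(2*r) = 2*r²)
1/G(32) = 1/(2*32²) = 1/(2*1024) = 1/2048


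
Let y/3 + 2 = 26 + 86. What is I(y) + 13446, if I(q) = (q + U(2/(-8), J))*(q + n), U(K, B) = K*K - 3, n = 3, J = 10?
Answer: 1957725/16 ≈ 1.2236e+5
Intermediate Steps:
U(K, B) = -3 + K² (U(K, B) = K² - 3 = -3 + K²)
y = 330 (y = -6 + 3*(26 + 86) = -6 + 3*112 = -6 + 336 = 330)
I(q) = (3 + q)*(-47/16 + q) (I(q) = (q + (-3 + (2/(-8))²))*(q + 3) = (q + (-3 + (2*(-⅛))²))*(3 + q) = (q + (-3 + (-¼)²))*(3 + q) = (q + (-3 + 1/16))*(3 + q) = (q - 47/16)*(3 + q) = (-47/16 + q)*(3 + q) = (3 + q)*(-47/16 + q))
I(y) + 13446 = (-141/16 + 330² + (1/16)*330) + 13446 = (-141/16 + 108900 + 165/8) + 13446 = 1742589/16 + 13446 = 1957725/16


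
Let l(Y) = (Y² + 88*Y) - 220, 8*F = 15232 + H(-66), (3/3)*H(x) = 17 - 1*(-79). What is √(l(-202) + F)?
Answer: 2*√6181 ≈ 157.24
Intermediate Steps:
H(x) = 96 (H(x) = 17 - 1*(-79) = 17 + 79 = 96)
F = 1916 (F = (15232 + 96)/8 = (⅛)*15328 = 1916)
l(Y) = -220 + Y² + 88*Y
√(l(-202) + F) = √((-220 + (-202)² + 88*(-202)) + 1916) = √((-220 + 40804 - 17776) + 1916) = √(22808 + 1916) = √24724 = 2*√6181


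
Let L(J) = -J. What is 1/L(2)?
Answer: -½ ≈ -0.50000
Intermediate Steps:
1/L(2) = 1/(-1*2) = 1/(-2) = -½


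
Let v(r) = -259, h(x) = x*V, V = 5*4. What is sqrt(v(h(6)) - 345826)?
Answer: I*sqrt(346085) ≈ 588.29*I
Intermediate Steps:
V = 20
h(x) = 20*x (h(x) = x*20 = 20*x)
sqrt(v(h(6)) - 345826) = sqrt(-259 - 345826) = sqrt(-346085) = I*sqrt(346085)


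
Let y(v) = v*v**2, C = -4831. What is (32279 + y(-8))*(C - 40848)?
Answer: -1451084793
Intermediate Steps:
y(v) = v**3
(32279 + y(-8))*(C - 40848) = (32279 + (-8)**3)*(-4831 - 40848) = (32279 - 512)*(-45679) = 31767*(-45679) = -1451084793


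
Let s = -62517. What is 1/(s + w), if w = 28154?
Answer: -1/34363 ≈ -2.9101e-5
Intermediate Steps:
1/(s + w) = 1/(-62517 + 28154) = 1/(-34363) = -1/34363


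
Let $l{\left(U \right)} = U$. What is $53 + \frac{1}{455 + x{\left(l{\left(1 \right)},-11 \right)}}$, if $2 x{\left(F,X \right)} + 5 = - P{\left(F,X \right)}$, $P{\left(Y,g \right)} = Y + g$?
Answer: $\frac{48497}{915} \approx 53.002$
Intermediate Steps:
$x{\left(F,X \right)} = - \frac{5}{2} - \frac{F}{2} - \frac{X}{2}$ ($x{\left(F,X \right)} = - \frac{5}{2} + \frac{\left(-1\right) \left(F + X\right)}{2} = - \frac{5}{2} + \frac{- F - X}{2} = - \frac{5}{2} - \left(\frac{F}{2} + \frac{X}{2}\right) = - \frac{5}{2} - \frac{F}{2} - \frac{X}{2}$)
$53 + \frac{1}{455 + x{\left(l{\left(1 \right)},-11 \right)}} = 53 + \frac{1}{455 - - \frac{5}{2}} = 53 + \frac{1}{455 + \frac{5}{2}} = 53 + \frac{1}{\frac{915}{2}} = 53 + \frac{2}{915} = \frac{48497}{915}$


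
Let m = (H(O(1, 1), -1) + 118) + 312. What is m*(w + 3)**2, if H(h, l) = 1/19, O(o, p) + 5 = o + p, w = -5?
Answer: 32684/19 ≈ 1720.2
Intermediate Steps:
O(o, p) = -5 + o + p (O(o, p) = -5 + (o + p) = -5 + o + p)
H(h, l) = 1/19
m = 8171/19 (m = (1/19 + 118) + 312 = 2243/19 + 312 = 8171/19 ≈ 430.05)
m*(w + 3)**2 = 8171*(-5 + 3)**2/19 = (8171/19)*(-2)**2 = (8171/19)*4 = 32684/19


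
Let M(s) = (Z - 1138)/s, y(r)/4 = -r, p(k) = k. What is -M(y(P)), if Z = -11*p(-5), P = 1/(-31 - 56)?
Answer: 94221/4 ≈ 23555.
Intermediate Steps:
P = -1/87 (P = 1/(-87) = -1/87 ≈ -0.011494)
Z = 55 (Z = -11*(-5) = 55)
y(r) = -4*r (y(r) = 4*(-r) = -4*r)
M(s) = -1083/s (M(s) = (55 - 1138)/s = -1083/s)
-M(y(P)) = -(-1083)/((-4*(-1/87))) = -(-1083)/4/87 = -(-1083)*87/4 = -1*(-94221/4) = 94221/4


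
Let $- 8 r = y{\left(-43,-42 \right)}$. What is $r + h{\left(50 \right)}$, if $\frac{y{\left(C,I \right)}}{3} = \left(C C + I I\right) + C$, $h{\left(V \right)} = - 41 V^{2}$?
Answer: $- \frac{415355}{4} \approx -1.0384 \cdot 10^{5}$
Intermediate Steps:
$y{\left(C,I \right)} = 3 C + 3 C^{2} + 3 I^{2}$ ($y{\left(C,I \right)} = 3 \left(\left(C C + I I\right) + C\right) = 3 \left(\left(C^{2} + I^{2}\right) + C\right) = 3 \left(C + C^{2} + I^{2}\right) = 3 C + 3 C^{2} + 3 I^{2}$)
$r = - \frac{5355}{4}$ ($r = - \frac{3 \left(-43\right) + 3 \left(-43\right)^{2} + 3 \left(-42\right)^{2}}{8} = - \frac{-129 + 3 \cdot 1849 + 3 \cdot 1764}{8} = - \frac{-129 + 5547 + 5292}{8} = \left(- \frac{1}{8}\right) 10710 = - \frac{5355}{4} \approx -1338.8$)
$r + h{\left(50 \right)} = - \frac{5355}{4} - 41 \cdot 50^{2} = - \frac{5355}{4} - 102500 = - \frac{415355}{4}$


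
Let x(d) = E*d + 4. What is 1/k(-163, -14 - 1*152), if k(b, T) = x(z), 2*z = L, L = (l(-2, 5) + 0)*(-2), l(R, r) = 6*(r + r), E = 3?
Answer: -1/176 ≈ -0.0056818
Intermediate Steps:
l(R, r) = 12*r (l(R, r) = 6*(2*r) = 12*r)
L = -120 (L = (12*5 + 0)*(-2) = (60 + 0)*(-2) = 60*(-2) = -120)
z = -60 (z = (1/2)*(-120) = -60)
x(d) = 4 + 3*d (x(d) = 3*d + 4 = 4 + 3*d)
k(b, T) = -176 (k(b, T) = 4 + 3*(-60) = 4 - 180 = -176)
1/k(-163, -14 - 1*152) = 1/(-176) = -1/176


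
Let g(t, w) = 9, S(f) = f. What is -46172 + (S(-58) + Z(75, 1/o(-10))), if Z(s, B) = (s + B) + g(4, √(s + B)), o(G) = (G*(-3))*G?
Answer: -13843801/300 ≈ -46146.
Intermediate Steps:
o(G) = -3*G² (o(G) = (-3*G)*G = -3*G²)
Z(s, B) = 9 + B + s (Z(s, B) = (s + B) + 9 = (B + s) + 9 = 9 + B + s)
-46172 + (S(-58) + Z(75, 1/o(-10))) = -46172 + (-58 + (9 + 1/(-3*(-10)²) + 75)) = -46172 + (-58 + (9 + 1/(-3*100) + 75)) = -46172 + (-58 + (9 + 1/(-300) + 75)) = -46172 + (-58 + (9 - 1/300 + 75)) = -46172 + (-58 + 25199/300) = -46172 + 7799/300 = -13843801/300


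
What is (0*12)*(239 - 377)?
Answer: 0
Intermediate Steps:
(0*12)*(239 - 377) = 0*(-138) = 0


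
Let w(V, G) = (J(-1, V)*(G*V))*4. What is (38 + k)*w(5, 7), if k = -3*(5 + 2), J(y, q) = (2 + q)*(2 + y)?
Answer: 16660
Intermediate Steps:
w(V, G) = 4*G*V*(2 + V) (w(V, G) = ((4 + 2*V + 2*(-1) + V*(-1))*(G*V))*4 = ((4 + 2*V - 2 - V)*(G*V))*4 = ((2 + V)*(G*V))*4 = (G*V*(2 + V))*4 = 4*G*V*(2 + V))
k = -21 (k = -3*7 = -21)
(38 + k)*w(5, 7) = (38 - 21)*(4*7*5*(2 + 5)) = 17*(4*7*5*7) = 17*980 = 16660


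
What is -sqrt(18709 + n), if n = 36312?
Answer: -sqrt(55021) ≈ -234.57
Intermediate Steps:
-sqrt(18709 + n) = -sqrt(18709 + 36312) = -sqrt(55021)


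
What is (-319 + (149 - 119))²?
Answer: 83521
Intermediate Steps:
(-319 + (149 - 119))² = (-319 + 30)² = (-289)² = 83521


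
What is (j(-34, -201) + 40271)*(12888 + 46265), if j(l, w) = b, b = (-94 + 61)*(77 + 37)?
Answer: 2159616877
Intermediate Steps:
b = -3762 (b = -33*114 = -3762)
j(l, w) = -3762
(j(-34, -201) + 40271)*(12888 + 46265) = (-3762 + 40271)*(12888 + 46265) = 36509*59153 = 2159616877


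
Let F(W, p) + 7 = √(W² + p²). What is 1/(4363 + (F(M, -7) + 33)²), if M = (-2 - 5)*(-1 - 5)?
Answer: 1713/10511888 - 91*√37/10511888 ≈ 0.00011030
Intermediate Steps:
M = 42 (M = -7*(-6) = 42)
F(W, p) = -7 + √(W² + p²)
1/(4363 + (F(M, -7) + 33)²) = 1/(4363 + ((-7 + √(42² + (-7)²)) + 33)²) = 1/(4363 + ((-7 + √(1764 + 49)) + 33)²) = 1/(4363 + ((-7 + √1813) + 33)²) = 1/(4363 + ((-7 + 7*√37) + 33)²) = 1/(4363 + (26 + 7*√37)²)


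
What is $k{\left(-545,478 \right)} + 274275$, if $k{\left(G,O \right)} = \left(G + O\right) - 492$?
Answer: $273716$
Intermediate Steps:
$k{\left(G,O \right)} = -492 + G + O$
$k{\left(-545,478 \right)} + 274275 = \left(-492 - 545 + 478\right) + 274275 = -559 + 274275 = 273716$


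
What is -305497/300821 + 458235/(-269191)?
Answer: -220083753862/80978305811 ≈ -2.7178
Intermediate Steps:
-305497/300821 + 458235/(-269191) = -305497*1/300821 + 458235*(-1/269191) = -305497/300821 - 458235/269191 = -220083753862/80978305811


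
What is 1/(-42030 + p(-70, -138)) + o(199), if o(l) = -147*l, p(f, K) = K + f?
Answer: -1235588215/42238 ≈ -29253.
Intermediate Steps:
1/(-42030 + p(-70, -138)) + o(199) = 1/(-42030 + (-138 - 70)) - 147*199 = 1/(-42030 - 208) - 29253 = 1/(-42238) - 29253 = -1/42238 - 29253 = -1235588215/42238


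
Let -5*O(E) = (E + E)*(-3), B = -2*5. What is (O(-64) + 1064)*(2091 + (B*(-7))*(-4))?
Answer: 8939096/5 ≈ 1.7878e+6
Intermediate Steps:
B = -10
O(E) = 6*E/5 (O(E) = -(E + E)*(-3)/5 = -2*E*(-3)/5 = -(-6)*E/5 = 6*E/5)
(O(-64) + 1064)*(2091 + (B*(-7))*(-4)) = ((6/5)*(-64) + 1064)*(2091 - 10*(-7)*(-4)) = (-384/5 + 1064)*(2091 + 70*(-4)) = 4936*(2091 - 280)/5 = (4936/5)*1811 = 8939096/5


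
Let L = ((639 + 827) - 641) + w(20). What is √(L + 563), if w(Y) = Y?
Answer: 8*√22 ≈ 37.523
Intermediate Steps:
L = 845 (L = ((639 + 827) - 641) + 20 = (1466 - 641) + 20 = 825 + 20 = 845)
√(L + 563) = √(845 + 563) = √1408 = 8*√22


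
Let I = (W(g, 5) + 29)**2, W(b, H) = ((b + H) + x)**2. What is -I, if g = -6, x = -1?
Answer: -1089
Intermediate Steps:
W(b, H) = (-1 + H + b)**2 (W(b, H) = ((b + H) - 1)**2 = ((H + b) - 1)**2 = (-1 + H + b)**2)
I = 1089 (I = ((-1 + 5 - 6)**2 + 29)**2 = ((-2)**2 + 29)**2 = (4 + 29)**2 = 33**2 = 1089)
-I = -1*1089 = -1089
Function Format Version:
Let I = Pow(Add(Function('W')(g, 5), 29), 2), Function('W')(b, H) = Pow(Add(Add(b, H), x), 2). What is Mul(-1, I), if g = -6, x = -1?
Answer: -1089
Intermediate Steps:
Function('W')(b, H) = Pow(Add(-1, H, b), 2) (Function('W')(b, H) = Pow(Add(Add(b, H), -1), 2) = Pow(Add(Add(H, b), -1), 2) = Pow(Add(-1, H, b), 2))
I = 1089 (I = Pow(Add(Pow(Add(-1, 5, -6), 2), 29), 2) = Pow(Add(Pow(-2, 2), 29), 2) = Pow(Add(4, 29), 2) = Pow(33, 2) = 1089)
Mul(-1, I) = Mul(-1, 1089) = -1089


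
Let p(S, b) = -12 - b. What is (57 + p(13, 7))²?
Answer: 1444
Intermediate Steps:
(57 + p(13, 7))² = (57 + (-12 - 1*7))² = (57 + (-12 - 7))² = (57 - 19)² = 38² = 1444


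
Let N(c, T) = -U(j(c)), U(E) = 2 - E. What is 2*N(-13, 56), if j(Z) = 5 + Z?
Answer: -20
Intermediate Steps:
N(c, T) = 3 + c (N(c, T) = -(2 - (5 + c)) = -(2 + (-5 - c)) = -(-3 - c) = 3 + c)
2*N(-13, 56) = 2*(3 - 13) = 2*(-10) = -20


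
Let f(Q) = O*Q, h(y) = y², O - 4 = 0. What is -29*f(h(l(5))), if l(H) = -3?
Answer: -1044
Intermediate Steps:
O = 4 (O = 4 + 0 = 4)
f(Q) = 4*Q
-29*f(h(l(5))) = -116*(-3)² = -116*9 = -29*36 = -1044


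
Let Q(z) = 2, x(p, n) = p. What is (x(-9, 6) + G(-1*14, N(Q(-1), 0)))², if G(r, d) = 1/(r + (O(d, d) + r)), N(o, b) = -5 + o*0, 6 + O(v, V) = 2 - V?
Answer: 59536/729 ≈ 81.668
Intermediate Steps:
O(v, V) = -4 - V (O(v, V) = -6 + (2 - V) = -4 - V)
N(o, b) = -5 (N(o, b) = -5 + 0 = -5)
G(r, d) = 1/(-4 - d + 2*r) (G(r, d) = 1/(r + ((-4 - d) + r)) = 1/(r + (-4 + r - d)) = 1/(-4 - d + 2*r))
(x(-9, 6) + G(-1*14, N(Q(-1), 0)))² = (-9 + 1/(-4 - 1*(-5) + 2*(-1*14)))² = (-9 + 1/(-4 + 5 + 2*(-14)))² = (-9 + 1/(-4 + 5 - 28))² = (-9 + 1/(-27))² = (-9 - 1/27)² = (-244/27)² = 59536/729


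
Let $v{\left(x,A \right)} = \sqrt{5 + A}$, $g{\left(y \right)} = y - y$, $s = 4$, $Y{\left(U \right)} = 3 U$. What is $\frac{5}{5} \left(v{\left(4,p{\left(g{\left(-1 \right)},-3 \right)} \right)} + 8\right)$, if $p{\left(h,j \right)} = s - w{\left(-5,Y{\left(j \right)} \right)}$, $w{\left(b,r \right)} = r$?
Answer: $8 + 3 \sqrt{2} \approx 12.243$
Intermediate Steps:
$g{\left(y \right)} = 0$
$p{\left(h,j \right)} = 4 - 3 j$
$\frac{5}{5} \left(v{\left(4,p{\left(g{\left(-1 \right)},-3 \right)} \right)} + 8\right) = \frac{5}{5} \left(\sqrt{5 + \left(4 - -9\right)} + 8\right) = 5 \cdot \frac{1}{5} \left(\sqrt{5 + \left(4 + 9\right)} + 8\right) = 1 \left(\sqrt{5 + 13} + 8\right) = 1 \left(\sqrt{18} + 8\right) = 1 \left(3 \sqrt{2} + 8\right) = 1 \left(8 + 3 \sqrt{2}\right) = 8 + 3 \sqrt{2}$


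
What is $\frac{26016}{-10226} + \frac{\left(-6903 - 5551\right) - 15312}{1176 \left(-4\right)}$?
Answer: $\frac{40388963}{12025776} \approx 3.3585$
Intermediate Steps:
$\frac{26016}{-10226} + \frac{\left(-6903 - 5551\right) - 15312}{1176 \left(-4\right)} = 26016 \left(- \frac{1}{10226}\right) + \frac{-12454 - 15312}{-4704} = - \frac{13008}{5113} - - \frac{13883}{2352} = - \frac{13008}{5113} + \frac{13883}{2352} = \frac{40388963}{12025776}$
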